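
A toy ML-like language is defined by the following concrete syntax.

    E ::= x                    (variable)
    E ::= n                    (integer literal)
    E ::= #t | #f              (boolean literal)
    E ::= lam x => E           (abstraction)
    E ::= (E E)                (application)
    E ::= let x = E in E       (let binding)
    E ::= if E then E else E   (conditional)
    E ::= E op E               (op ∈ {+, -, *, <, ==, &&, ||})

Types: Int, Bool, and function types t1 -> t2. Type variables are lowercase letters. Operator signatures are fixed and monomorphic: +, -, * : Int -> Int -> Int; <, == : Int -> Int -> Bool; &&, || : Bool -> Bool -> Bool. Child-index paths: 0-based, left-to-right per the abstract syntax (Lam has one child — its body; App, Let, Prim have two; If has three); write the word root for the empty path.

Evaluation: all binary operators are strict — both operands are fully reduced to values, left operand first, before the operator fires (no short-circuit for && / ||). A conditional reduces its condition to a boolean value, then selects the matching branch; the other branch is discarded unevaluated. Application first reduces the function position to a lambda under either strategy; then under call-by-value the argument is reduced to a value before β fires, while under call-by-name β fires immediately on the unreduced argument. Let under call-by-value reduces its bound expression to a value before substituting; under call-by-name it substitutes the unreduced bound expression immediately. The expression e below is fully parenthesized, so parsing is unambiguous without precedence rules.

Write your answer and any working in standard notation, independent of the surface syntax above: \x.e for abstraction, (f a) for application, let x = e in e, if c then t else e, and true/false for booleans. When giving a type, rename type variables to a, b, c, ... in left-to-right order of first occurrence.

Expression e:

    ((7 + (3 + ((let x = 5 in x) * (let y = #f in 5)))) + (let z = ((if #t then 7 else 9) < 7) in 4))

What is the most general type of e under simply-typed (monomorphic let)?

Working:
  unify Int ~ Int
  unify Int ~ Int
let x : Int
x : Int
  unify Int ~ Int
let y : Bool
  unify Int ~ Int
  unify Int ~ Int
  unify Int ~ Int
  unify Int ~ Int
  unify Bool ~ Bool
  unify Int ~ Int
  unify Int ~ Int
  unify Int ~ Int
let z : Bool
  unify Int ~ Int

Answer: Int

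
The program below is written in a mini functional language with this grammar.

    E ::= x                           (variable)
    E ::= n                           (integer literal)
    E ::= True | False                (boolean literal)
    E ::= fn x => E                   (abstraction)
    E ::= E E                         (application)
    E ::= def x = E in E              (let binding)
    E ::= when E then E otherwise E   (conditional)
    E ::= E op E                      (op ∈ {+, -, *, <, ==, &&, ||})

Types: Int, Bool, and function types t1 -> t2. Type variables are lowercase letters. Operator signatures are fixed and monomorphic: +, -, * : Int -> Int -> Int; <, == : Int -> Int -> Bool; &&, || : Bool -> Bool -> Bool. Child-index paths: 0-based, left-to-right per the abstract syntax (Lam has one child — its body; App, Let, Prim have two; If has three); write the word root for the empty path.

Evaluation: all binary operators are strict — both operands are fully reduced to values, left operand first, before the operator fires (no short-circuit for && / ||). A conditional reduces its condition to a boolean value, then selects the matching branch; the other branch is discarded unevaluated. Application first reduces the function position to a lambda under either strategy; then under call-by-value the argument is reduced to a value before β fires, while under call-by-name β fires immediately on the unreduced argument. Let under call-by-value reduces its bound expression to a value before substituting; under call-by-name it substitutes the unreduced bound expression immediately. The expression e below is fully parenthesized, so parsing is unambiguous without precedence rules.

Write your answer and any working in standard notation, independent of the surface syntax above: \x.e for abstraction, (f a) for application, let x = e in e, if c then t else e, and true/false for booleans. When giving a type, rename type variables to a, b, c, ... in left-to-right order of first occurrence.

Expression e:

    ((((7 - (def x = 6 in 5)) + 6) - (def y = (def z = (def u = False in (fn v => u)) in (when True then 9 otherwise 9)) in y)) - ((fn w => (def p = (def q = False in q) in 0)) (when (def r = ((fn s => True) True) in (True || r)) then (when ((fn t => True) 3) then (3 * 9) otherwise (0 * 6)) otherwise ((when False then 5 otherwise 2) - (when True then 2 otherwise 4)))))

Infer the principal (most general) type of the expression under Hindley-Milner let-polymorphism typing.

Answer: Int

Working:
  unify Int ~ Int
let x : Int
  unify Int ~ Int
  unify Int ~ Int
  unify Int ~ Int
  unify Int ~ Int
let u : Bool
u : Bool
\v._ : a -> Bool
let z : forall. a -> Bool
  unify Bool ~ Bool
  unify Int ~ Int
let y : Int
y : Int
  unify Int ~ Int
  unify Int ~ Int
let q : Bool
q : Bool
let p : Bool
\w._ : b -> Int
\s._ : c -> Bool
  unify c -> Bool ~ Bool -> d
  unify c ~ Bool
  unify Bool ~ d
_ _ : Bool
let r : Bool
  unify Bool ~ Bool
r : Bool
  unify Bool ~ Bool
  unify Bool ~ Bool
\t._ : e -> Bool
  unify e -> Bool ~ Int -> f
  unify e ~ Int
  unify Bool ~ f
_ _ : Bool
  unify Bool ~ Bool
  unify Int ~ Int
  unify Int ~ Int
  unify Int ~ Int
  unify Int ~ Int
  unify Int ~ Int
  unify Bool ~ Bool
  unify Int ~ Int
  unify Int ~ Int
  unify Bool ~ Bool
  unify Int ~ Int
  unify Int ~ Int
  unify Int ~ Int
  unify b -> Int ~ Int -> g
  unify b ~ Int
  unify Int ~ g
_ _ : Int
  unify Int ~ Int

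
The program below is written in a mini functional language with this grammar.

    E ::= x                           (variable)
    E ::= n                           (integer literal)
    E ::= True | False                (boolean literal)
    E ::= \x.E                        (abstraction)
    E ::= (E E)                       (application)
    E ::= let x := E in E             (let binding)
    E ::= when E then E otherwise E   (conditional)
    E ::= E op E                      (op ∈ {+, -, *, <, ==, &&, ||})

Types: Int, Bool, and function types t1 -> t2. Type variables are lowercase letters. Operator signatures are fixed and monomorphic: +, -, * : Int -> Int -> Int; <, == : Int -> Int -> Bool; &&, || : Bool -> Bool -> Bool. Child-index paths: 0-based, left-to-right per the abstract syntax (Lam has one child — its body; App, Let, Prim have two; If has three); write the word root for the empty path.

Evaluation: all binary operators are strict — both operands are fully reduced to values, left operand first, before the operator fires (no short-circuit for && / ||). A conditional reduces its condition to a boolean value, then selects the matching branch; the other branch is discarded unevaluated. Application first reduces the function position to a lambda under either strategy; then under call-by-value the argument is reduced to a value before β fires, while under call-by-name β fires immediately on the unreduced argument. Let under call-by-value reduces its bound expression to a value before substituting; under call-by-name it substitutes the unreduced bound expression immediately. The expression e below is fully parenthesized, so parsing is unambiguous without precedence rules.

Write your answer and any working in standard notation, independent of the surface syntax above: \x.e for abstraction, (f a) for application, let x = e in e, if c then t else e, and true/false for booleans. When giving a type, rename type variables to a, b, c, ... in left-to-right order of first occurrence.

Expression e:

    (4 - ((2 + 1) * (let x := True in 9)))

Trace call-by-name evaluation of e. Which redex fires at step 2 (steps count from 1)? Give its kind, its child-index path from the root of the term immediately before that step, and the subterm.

Working:
step 0: (4 - ((2 + 1) * (let x = true in 9)))
step 1: [delta@1.0] (4 - (3 * (let x = true in 9)))
step 2: [let@1.1] (4 - (3 * 9))

Answer: let at 1.1 : (let x = true in 9)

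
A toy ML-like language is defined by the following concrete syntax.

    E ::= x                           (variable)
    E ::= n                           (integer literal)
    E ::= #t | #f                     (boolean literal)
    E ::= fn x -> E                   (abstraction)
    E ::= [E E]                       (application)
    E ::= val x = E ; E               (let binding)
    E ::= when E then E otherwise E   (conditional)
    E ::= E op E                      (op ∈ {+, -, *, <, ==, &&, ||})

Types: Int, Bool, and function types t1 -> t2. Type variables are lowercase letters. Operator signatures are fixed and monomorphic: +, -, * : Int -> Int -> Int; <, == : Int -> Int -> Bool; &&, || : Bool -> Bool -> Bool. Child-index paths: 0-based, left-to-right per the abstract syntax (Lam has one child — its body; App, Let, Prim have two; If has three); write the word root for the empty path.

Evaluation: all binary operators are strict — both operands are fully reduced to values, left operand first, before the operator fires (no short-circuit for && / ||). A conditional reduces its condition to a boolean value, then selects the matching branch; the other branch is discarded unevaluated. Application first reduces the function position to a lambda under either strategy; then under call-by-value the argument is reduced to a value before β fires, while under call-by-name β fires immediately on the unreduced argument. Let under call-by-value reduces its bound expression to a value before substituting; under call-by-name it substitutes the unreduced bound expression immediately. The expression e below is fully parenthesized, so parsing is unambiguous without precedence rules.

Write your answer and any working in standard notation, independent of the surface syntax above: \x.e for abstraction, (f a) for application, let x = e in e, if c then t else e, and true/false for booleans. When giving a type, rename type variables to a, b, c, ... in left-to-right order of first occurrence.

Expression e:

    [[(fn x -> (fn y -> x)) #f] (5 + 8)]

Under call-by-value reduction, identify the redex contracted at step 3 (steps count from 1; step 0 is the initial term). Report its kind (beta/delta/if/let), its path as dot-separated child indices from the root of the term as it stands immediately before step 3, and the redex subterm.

Derivation:
step 0: (((\x.(\y.x)) false) (5 + 8))
step 1: [beta@0] ((\y.false) (5 + 8))
step 2: [delta@1] ((\y.false) 13)
step 3: [beta@root] false

Answer: beta at root : ((\y.false) 13)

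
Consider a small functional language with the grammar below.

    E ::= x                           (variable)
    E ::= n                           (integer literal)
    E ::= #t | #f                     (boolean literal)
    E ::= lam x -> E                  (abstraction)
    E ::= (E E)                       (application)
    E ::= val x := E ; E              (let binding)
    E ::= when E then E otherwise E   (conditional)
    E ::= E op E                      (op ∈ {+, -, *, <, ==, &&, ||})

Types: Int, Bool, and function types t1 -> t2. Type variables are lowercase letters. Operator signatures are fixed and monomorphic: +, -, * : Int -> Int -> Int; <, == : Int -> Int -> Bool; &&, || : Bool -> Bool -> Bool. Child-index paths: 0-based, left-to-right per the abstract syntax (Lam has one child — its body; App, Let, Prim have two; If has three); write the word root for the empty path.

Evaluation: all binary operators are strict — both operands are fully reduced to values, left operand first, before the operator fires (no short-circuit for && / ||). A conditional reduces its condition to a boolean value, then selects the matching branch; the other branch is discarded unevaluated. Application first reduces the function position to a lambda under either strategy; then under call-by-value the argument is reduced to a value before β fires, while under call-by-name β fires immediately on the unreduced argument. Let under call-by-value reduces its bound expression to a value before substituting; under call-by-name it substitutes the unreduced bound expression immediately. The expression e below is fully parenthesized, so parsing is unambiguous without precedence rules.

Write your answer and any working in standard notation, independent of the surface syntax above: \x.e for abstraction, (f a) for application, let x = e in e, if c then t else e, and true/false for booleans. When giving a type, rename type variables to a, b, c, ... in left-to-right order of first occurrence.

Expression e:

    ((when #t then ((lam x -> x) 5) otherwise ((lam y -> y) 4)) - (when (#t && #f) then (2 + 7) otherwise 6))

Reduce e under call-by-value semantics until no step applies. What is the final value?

Trace:
step 0: ((if true then ((\x.x) 5) else ((\y.y) 4)) - (if (true && false) then (2 + 7) else 6))
step 1: [if@0] (((\x.x) 5) - (if (true && false) then (2 + 7) else 6))
step 2: [beta@0] (5 - (if (true && false) then (2 + 7) else 6))
step 3: [delta@1.0] (5 - (if false then (2 + 7) else 6))
step 4: [if@1] (5 - 6)
step 5: [delta@root] -1

Answer: -1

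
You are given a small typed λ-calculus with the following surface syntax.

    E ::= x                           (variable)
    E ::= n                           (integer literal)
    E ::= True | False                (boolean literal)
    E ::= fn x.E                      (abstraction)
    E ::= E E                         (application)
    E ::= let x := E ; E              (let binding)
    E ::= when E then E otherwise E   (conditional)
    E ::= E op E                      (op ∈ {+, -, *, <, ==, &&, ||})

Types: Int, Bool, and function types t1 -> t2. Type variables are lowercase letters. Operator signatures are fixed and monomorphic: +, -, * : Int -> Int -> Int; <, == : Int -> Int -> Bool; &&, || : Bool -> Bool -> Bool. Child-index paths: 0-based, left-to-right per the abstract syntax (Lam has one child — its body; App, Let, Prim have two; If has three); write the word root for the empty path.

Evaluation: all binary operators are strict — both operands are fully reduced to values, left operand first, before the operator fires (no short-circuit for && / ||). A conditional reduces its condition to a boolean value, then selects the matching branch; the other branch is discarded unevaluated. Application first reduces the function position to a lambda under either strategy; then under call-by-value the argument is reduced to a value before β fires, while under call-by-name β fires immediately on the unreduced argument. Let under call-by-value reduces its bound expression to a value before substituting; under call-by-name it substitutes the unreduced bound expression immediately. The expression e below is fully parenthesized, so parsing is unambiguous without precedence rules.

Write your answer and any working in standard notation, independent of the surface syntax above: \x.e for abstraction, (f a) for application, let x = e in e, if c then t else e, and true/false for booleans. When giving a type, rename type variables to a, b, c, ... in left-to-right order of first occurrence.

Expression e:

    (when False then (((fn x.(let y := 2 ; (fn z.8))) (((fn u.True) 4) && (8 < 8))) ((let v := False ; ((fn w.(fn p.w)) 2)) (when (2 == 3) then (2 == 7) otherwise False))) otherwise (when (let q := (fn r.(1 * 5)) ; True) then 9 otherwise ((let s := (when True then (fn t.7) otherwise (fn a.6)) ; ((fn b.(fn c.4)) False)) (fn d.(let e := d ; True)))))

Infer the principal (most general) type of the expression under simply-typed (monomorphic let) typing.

Answer: Int

Working:
  unify Bool ~ Bool
let y : Int
\z._ : b -> Int
\x._ : a -> b -> Int
\u._ : c -> Bool
  unify c -> Bool ~ Int -> d
  unify c ~ Int
  unify Bool ~ d
_ _ : Bool
  unify Bool ~ Bool
  unify Int ~ Int
  unify Int ~ Int
  unify Bool ~ Bool
  unify a -> b -> Int ~ Bool -> e
  unify a ~ Bool
  unify b -> Int ~ e
_ _ : b -> Int
let v : Bool
w : f
\p._ : g -> f
\w._ : f -> g -> f
  unify f -> g -> f ~ Int -> h
  unify f ~ Int
  unify g -> Int ~ h
_ _ : g -> Int
  unify Int ~ Int
  unify Int ~ Int
  unify Bool ~ Bool
  unify Int ~ Int
  unify Int ~ Int
  unify Bool ~ Bool
  unify g -> Int ~ Bool -> i
  unify g ~ Bool
  unify Int ~ i
_ _ : Int
  unify b -> Int ~ Int -> j
  unify b ~ Int
  unify Int ~ j
_ _ : Int
  unify Int ~ Int
  unify Int ~ Int
\r._ : k -> Int
let q : k -> Int
  unify Bool ~ Bool
  unify Bool ~ Bool
\t._ : l -> Int
\a._ : m -> Int
  unify l -> Int ~ m -> Int
  unify l ~ m
  unify Int ~ Int
let s : m -> Int
\c._ : o -> Int
\b._ : n -> o -> Int
  unify n -> o -> Int ~ Bool -> p
  unify n ~ Bool
  unify o -> Int ~ p
_ _ : o -> Int
d : q
let e : q
\d._ : q -> Bool
  unify o -> Int ~ (q -> Bool) -> r
  unify o ~ q -> Bool
  unify Int ~ r
_ _ : Int
  unify Int ~ Int
  unify Int ~ Int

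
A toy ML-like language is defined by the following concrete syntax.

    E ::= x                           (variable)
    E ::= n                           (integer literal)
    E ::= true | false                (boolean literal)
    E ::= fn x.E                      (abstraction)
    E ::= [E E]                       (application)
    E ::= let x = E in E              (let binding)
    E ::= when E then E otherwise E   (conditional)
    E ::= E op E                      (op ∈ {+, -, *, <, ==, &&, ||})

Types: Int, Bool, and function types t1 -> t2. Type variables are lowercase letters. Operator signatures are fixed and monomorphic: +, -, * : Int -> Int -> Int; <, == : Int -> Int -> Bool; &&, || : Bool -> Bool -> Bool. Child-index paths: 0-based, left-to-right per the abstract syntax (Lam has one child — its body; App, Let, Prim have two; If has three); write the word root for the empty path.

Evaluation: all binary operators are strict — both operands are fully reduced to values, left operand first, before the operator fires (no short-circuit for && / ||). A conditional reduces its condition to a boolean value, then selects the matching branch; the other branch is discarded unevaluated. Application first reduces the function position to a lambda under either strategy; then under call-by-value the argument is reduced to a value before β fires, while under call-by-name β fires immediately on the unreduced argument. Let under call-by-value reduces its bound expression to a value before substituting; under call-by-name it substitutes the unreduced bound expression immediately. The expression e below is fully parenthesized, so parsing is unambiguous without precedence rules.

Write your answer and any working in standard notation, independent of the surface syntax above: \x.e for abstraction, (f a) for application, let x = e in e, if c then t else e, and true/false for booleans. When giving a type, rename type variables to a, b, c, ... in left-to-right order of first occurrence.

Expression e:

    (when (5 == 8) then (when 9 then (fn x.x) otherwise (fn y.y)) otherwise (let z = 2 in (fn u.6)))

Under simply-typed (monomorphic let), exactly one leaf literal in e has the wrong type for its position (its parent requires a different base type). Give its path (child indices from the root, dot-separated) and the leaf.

Answer: 1.0 : 9

Working:
  unify Int ~ Int
  unify Int ~ Int
  unify Bool ~ Bool
  unify Int ~ Bool
  FAIL: mismatch Int ~ Bool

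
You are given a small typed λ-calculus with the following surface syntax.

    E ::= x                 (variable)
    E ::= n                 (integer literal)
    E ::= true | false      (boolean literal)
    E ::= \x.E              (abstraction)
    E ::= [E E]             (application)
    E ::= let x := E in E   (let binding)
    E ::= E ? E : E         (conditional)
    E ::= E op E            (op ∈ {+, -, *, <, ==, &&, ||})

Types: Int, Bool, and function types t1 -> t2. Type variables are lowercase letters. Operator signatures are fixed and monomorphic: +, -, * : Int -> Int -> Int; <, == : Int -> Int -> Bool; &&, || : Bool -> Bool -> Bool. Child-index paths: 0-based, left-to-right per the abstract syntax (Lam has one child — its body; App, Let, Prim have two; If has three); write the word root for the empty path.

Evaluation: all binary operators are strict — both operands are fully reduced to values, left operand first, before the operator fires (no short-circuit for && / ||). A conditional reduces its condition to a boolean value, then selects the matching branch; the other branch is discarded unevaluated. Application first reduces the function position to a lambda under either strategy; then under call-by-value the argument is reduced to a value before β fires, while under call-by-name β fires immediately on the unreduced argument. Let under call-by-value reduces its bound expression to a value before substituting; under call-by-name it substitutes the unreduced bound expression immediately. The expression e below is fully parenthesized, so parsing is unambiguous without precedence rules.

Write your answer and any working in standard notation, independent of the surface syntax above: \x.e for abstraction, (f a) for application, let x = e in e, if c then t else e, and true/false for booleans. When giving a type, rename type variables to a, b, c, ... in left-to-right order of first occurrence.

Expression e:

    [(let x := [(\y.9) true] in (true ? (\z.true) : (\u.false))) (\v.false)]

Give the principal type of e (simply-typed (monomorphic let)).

Answer: Bool

Trace:
\y._ : a -> Int
  unify a -> Int ~ Bool -> b
  unify a ~ Bool
  unify Int ~ b
_ _ : Int
let x : Int
  unify Bool ~ Bool
\z._ : c -> Bool
\u._ : d -> Bool
  unify c -> Bool ~ d -> Bool
  unify c ~ d
  unify Bool ~ Bool
\v._ : e -> Bool
  unify d -> Bool ~ (e -> Bool) -> f
  unify d ~ e -> Bool
  unify Bool ~ f
_ _ : Bool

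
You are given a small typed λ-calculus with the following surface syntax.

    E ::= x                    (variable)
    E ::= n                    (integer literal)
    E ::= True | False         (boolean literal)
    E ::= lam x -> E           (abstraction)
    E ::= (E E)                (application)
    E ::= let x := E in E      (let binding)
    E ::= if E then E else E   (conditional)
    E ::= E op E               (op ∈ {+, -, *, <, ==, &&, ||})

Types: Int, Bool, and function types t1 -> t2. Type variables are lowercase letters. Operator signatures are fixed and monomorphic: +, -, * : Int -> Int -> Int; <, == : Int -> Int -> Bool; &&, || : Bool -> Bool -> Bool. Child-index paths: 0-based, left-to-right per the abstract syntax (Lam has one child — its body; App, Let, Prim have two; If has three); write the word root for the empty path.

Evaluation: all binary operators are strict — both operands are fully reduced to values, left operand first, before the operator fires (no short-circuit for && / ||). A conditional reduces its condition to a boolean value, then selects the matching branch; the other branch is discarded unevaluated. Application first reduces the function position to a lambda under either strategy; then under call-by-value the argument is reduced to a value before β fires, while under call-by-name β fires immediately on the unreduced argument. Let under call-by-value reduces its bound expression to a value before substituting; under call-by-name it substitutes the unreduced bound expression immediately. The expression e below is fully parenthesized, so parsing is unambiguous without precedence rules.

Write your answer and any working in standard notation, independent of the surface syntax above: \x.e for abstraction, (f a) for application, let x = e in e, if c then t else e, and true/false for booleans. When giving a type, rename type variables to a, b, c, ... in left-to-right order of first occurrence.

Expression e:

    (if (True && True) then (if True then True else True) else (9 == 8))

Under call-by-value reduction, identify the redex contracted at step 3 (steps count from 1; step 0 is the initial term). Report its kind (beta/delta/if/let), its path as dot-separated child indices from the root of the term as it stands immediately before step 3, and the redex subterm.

Trace:
step 0: (if (true && true) then (if true then true else true) else (9 == 8))
step 1: [delta@0] (if true then (if true then true else true) else (9 == 8))
step 2: [if@root] (if true then true else true)
step 3: [if@root] true

Answer: if at root : (if true then true else true)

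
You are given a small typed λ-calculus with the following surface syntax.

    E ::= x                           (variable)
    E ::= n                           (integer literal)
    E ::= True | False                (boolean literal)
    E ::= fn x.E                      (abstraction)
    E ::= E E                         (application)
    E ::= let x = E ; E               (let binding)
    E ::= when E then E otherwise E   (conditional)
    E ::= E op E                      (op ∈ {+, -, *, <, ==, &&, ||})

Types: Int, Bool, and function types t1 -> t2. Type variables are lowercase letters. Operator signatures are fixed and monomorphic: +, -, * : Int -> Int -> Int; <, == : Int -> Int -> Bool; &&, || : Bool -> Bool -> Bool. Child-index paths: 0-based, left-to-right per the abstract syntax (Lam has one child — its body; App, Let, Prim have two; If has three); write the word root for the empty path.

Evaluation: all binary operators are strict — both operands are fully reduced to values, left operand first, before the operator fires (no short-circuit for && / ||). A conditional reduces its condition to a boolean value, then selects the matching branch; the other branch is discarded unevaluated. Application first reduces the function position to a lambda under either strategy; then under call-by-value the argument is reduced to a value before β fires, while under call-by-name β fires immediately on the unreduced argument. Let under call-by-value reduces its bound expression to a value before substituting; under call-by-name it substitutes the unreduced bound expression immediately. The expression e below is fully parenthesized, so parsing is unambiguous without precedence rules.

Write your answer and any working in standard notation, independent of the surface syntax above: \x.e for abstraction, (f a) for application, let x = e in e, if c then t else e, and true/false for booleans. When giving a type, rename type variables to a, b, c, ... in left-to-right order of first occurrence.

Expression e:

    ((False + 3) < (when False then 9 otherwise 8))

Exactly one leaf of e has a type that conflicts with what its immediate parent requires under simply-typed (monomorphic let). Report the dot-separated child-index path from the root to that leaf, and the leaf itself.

Answer: 0.0 : false

Derivation:
  unify Bool ~ Int
  FAIL: mismatch Bool ~ Int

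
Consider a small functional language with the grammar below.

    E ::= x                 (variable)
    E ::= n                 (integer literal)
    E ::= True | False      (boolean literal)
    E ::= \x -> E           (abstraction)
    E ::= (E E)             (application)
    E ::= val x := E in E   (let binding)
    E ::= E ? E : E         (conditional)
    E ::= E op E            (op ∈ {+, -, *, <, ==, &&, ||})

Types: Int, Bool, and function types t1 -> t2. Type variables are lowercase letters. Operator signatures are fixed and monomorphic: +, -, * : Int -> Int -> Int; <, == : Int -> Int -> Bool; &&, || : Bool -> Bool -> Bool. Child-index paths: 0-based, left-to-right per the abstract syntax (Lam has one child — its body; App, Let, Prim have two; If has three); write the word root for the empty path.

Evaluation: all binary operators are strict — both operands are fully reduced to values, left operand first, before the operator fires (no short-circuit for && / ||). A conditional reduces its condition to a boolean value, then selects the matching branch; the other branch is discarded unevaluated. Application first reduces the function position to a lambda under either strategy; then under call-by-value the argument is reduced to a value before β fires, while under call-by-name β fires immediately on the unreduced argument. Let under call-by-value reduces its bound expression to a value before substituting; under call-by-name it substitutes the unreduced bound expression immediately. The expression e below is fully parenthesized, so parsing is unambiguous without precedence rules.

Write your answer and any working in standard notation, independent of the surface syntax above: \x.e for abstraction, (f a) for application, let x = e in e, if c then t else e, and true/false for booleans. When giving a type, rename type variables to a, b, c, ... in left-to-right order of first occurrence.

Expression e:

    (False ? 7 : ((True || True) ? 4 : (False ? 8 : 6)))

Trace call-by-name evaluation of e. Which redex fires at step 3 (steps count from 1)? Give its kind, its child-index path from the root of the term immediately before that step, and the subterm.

Answer: if at root : (if true then 4 else (if false then 8 else 6))

Working:
step 0: (if false then 7 else (if (true || true) then 4 else (if false then 8 else 6)))
step 1: [if@root] (if (true || true) then 4 else (if false then 8 else 6))
step 2: [delta@0] (if true then 4 else (if false then 8 else 6))
step 3: [if@root] 4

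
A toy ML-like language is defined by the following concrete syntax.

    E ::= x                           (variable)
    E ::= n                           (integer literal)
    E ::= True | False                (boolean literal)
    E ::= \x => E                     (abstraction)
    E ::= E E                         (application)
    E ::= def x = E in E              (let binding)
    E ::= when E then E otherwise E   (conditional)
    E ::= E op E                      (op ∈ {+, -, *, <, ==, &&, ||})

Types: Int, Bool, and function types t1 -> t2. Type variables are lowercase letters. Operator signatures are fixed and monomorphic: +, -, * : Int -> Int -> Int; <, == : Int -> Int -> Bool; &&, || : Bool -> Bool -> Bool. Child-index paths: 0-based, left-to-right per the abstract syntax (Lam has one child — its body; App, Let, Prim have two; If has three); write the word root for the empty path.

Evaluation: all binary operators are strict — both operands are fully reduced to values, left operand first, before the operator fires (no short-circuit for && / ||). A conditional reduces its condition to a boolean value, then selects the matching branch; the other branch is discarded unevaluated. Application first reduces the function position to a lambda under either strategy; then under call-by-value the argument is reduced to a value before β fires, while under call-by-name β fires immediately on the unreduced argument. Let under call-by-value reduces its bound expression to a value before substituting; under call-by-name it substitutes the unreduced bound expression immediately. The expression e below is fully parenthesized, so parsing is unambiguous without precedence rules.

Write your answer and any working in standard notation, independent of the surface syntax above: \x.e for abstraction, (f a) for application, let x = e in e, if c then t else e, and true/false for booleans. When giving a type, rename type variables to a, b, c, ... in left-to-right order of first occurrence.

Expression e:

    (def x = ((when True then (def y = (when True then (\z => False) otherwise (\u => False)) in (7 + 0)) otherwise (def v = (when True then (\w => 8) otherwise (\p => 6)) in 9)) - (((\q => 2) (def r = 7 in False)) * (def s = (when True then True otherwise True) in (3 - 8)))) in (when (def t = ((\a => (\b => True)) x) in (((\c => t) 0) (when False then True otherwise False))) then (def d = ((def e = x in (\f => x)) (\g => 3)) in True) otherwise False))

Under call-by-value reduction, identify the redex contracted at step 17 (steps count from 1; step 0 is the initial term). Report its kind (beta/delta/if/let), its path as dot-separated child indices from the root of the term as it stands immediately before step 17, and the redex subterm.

Answer: beta at 0 : ((\b.true) false)

Working:
step 0: (let x = ((if true then (let y = (if true then (\z.false) else (\u.false)) in (7 + 0)) else (let v = (if true then (\w.8) else (\p.6)) in 9)) - (((\q.2) (let r = 7 in false)) * (let s = (if true then true else true) in (3 - 8)))) in (if (let t = ((\a.(\b.true)) x) in (((\c.t) 0) (if false then true else false))) then (let d = ((let e = x in (\f.x)) (\g.3)) in true) else false))
step 1: [if@0.0] (let x = ((let y = (if true then (\z.false) else (\u.false)) in (7 + 0)) - (((\q.2) (let r = 7 in false)) * (let s = (if true then true else true) in (3 - 8)))) in (if (let t = ((\a.(\b.true)) x) in (((\c.t) 0) (if false then true else false))) then (let d = ((let e = x in (\f.x)) (\g.3)) in true) else false))
step 2: [if@0.0.0] (let x = ((let y = (\z.false) in (7 + 0)) - (((\q.2) (let r = 7 in false)) * (let s = (if true then true else true) in (3 - 8)))) in (if (let t = ((\a.(\b.true)) x) in (((\c.t) 0) (if false then true else false))) then (let d = ((let e = x in (\f.x)) (\g.3)) in true) else false))
step 3: [let@0.0] (let x = ((7 + 0) - (((\q.2) (let r = 7 in false)) * (let s = (if true then true else true) in (3 - 8)))) in (if (let t = ((\a.(\b.true)) x) in (((\c.t) 0) (if false then true else false))) then (let d = ((let e = x in (\f.x)) (\g.3)) in true) else false))
step 4: [delta@0.0] (let x = (7 - (((\q.2) (let r = 7 in false)) * (let s = (if true then true else true) in (3 - 8)))) in (if (let t = ((\a.(\b.true)) x) in (((\c.t) 0) (if false then true else false))) then (let d = ((let e = x in (\f.x)) (\g.3)) in true) else false))
step 5: [let@0.1.0.1] (let x = (7 - (((\q.2) false) * (let s = (if true then true else true) in (3 - 8)))) in (if (let t = ((\a.(\b.true)) x) in (((\c.t) 0) (if false then true else false))) then (let d = ((let e = x in (\f.x)) (\g.3)) in true) else false))
step 6: [beta@0.1.0] (let x = (7 - (2 * (let s = (if true then true else true) in (3 - 8)))) in (if (let t = ((\a.(\b.true)) x) in (((\c.t) 0) (if false then true else false))) then (let d = ((let e = x in (\f.x)) (\g.3)) in true) else false))
step 7: [if@0.1.1.0] (let x = (7 - (2 * (let s = true in (3 - 8)))) in (if (let t = ((\a.(\b.true)) x) in (((\c.t) 0) (if false then true else false))) then (let d = ((let e = x in (\f.x)) (\g.3)) in true) else false))
step 8: [let@0.1.1] (let x = (7 - (2 * (3 - 8))) in (if (let t = ((\a.(\b.true)) x) in (((\c.t) 0) (if false then true else false))) then (let d = ((let e = x in (\f.x)) (\g.3)) in true) else false))
step 9: [delta@0.1.1] (let x = (7 - (2 * -5)) in (if (let t = ((\a.(\b.true)) x) in (((\c.t) 0) (if false then true else false))) then (let d = ((let e = x in (\f.x)) (\g.3)) in true) else false))
step 10: [delta@0.1] (let x = (7 - -10) in (if (let t = ((\a.(\b.true)) x) in (((\c.t) 0) (if false then true else false))) then (let d = ((let e = x in (\f.x)) (\g.3)) in true) else false))
step 11: [delta@0] (let x = 17 in (if (let t = ((\a.(\b.true)) x) in (((\c.t) 0) (if false then true else false))) then (let d = ((let e = x in (\f.x)) (\g.3)) in true) else false))
step 12: [let@root] (if (let t = ((\a.(\b.true)) 17) in (((\c.t) 0) (if false then true else false))) then (let d = ((let e = 17 in (\f.17)) (\g.3)) in true) else false)
step 13: [beta@0.0] (if (let t = (\b.true) in (((\c.t) 0) (if false then true else false))) then (let d = ((let e = 17 in (\f.17)) (\g.3)) in true) else false)
step 14: [let@0] (if (((\c.(\b.true)) 0) (if false then true else false)) then (let d = ((let e = 17 in (\f.17)) (\g.3)) in true) else false)
step 15: [beta@0.0] (if ((\b.true) (if false then true else false)) then (let d = ((let e = 17 in (\f.17)) (\g.3)) in true) else false)
step 16: [if@0.1] (if ((\b.true) false) then (let d = ((let e = 17 in (\f.17)) (\g.3)) in true) else false)
step 17: [beta@0] (if true then (let d = ((let e = 17 in (\f.17)) (\g.3)) in true) else false)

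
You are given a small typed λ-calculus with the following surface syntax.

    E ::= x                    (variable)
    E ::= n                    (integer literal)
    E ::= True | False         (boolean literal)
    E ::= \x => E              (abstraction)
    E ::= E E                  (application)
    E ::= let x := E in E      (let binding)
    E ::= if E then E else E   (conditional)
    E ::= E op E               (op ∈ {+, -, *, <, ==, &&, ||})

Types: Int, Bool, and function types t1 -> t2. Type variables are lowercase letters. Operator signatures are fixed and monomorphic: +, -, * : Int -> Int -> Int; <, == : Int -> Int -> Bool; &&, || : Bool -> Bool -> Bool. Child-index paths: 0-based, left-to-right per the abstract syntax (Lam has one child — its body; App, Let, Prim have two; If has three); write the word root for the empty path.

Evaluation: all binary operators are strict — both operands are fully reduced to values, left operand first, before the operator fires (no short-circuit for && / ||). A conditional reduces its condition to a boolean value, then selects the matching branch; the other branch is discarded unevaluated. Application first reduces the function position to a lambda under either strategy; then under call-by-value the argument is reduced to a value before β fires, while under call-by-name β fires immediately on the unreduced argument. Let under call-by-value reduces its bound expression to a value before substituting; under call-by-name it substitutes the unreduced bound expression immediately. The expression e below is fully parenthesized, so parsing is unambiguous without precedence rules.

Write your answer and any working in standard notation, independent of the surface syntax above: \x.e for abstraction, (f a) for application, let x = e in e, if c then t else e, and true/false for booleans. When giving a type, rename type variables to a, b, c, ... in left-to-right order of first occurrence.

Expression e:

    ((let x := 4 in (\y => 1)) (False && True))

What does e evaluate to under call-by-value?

Answer: 1

Trace:
step 0: ((let x = 4 in (\y.1)) (false && true))
step 1: [let@0] ((\y.1) (false && true))
step 2: [delta@1] ((\y.1) false)
step 3: [beta@root] 1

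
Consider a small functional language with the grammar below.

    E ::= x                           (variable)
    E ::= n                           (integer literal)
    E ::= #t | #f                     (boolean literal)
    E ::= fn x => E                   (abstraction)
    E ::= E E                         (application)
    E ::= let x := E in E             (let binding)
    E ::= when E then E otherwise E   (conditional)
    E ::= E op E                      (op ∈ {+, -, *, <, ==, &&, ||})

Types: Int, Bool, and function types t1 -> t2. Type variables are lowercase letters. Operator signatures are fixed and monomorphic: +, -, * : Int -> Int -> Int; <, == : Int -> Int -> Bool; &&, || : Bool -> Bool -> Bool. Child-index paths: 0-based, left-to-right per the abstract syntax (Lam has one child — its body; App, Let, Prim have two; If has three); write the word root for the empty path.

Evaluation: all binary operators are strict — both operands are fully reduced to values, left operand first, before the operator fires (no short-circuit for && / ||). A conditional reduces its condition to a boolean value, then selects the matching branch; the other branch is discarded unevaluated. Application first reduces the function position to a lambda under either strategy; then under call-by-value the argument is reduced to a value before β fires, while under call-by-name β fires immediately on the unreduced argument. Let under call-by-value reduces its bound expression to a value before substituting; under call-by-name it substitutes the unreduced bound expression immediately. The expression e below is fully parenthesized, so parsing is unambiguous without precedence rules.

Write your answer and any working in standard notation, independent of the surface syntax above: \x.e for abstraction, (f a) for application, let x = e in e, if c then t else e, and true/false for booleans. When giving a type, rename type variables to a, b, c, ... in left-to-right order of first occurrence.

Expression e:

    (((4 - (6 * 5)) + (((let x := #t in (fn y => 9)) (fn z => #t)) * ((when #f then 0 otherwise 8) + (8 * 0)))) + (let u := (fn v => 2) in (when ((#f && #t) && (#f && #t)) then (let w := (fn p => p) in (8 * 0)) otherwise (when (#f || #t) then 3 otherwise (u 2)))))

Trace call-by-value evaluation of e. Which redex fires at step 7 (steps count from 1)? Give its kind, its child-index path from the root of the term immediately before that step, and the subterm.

Answer: delta at 0.1.1 : (8 + 0)

Derivation:
step 0: (((4 - (6 * 5)) + (((let x = true in (\y.9)) (\z.true)) * ((if false then 0 else 8) + (8 * 0)))) + (let u = (\v.2) in (if ((false && true) && (false && true)) then (let w = (\p.p) in (8 * 0)) else (if (false || true) then 3 else (u 2)))))
step 1: [delta@0.0.1] (((4 - 30) + (((let x = true in (\y.9)) (\z.true)) * ((if false then 0 else 8) + (8 * 0)))) + (let u = (\v.2) in (if ((false && true) && (false && true)) then (let w = (\p.p) in (8 * 0)) else (if (false || true) then 3 else (u 2)))))
step 2: [delta@0.0] ((-26 + (((let x = true in (\y.9)) (\z.true)) * ((if false then 0 else 8) + (8 * 0)))) + (let u = (\v.2) in (if ((false && true) && (false && true)) then (let w = (\p.p) in (8 * 0)) else (if (false || true) then 3 else (u 2)))))
step 3: [let@0.1.0.0] ((-26 + (((\y.9) (\z.true)) * ((if false then 0 else 8) + (8 * 0)))) + (let u = (\v.2) in (if ((false && true) && (false && true)) then (let w = (\p.p) in (8 * 0)) else (if (false || true) then 3 else (u 2)))))
step 4: [beta@0.1.0] ((-26 + (9 * ((if false then 0 else 8) + (8 * 0)))) + (let u = (\v.2) in (if ((false && true) && (false && true)) then (let w = (\p.p) in (8 * 0)) else (if (false || true) then 3 else (u 2)))))
step 5: [if@0.1.1.0] ((-26 + (9 * (8 + (8 * 0)))) + (let u = (\v.2) in (if ((false && true) && (false && true)) then (let w = (\p.p) in (8 * 0)) else (if (false || true) then 3 else (u 2)))))
step 6: [delta@0.1.1.1] ((-26 + (9 * (8 + 0))) + (let u = (\v.2) in (if ((false && true) && (false && true)) then (let w = (\p.p) in (8 * 0)) else (if (false || true) then 3 else (u 2)))))
step 7: [delta@0.1.1] ((-26 + (9 * 8)) + (let u = (\v.2) in (if ((false && true) && (false && true)) then (let w = (\p.p) in (8 * 0)) else (if (false || true) then 3 else (u 2)))))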